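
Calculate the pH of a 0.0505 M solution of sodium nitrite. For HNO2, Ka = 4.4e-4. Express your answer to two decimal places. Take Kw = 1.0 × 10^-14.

pH = 8.03

NO2- is the conjugate base of the weak acid HNO2.
Kb = Kw/Ka = 1.0×10^-14 / 4.4 × 10^-4 = 2.27 × 10^-11
Kb = [OH-]²/(0.0505 − [OH-]) = 2.27 × 10^-11
Assume [OH-] ≪ 0.0505: [OH-] ≈ √(2.27 × 10^-11 × 0.0505) = 1.07 × 10^-6 M
pOH = −log(1.07 × 10^-6) = 5.97; pH = 14.00 − 5.97 = 8.03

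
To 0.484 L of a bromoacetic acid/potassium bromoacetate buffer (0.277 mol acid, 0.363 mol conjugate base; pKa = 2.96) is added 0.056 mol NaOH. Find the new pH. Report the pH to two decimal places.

OH- converts BrCH2COOH to BrCH2COO-: BrCH2COOH → 0.221 mol, BrCH2COO- → 0.419 mol.
pH = pKa + log(n_BrCH2COO-/n_BrCH2COOH) = 2.96 + log(0.419/0.221) = 2.96 + (+0.278)

pH = 3.24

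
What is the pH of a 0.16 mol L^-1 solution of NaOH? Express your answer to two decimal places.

pH = 13.20

NaOH is a strong base; [OH-] = 0.16 M.
pOH = -log(0.16) = 0.80
pH = 14.00 - 0.80 = 13.20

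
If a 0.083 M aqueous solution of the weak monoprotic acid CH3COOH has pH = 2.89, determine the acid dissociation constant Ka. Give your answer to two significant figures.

[H+] = 10^(-2.89) = 1.29 × 10^-3 M
At equilibrium [HA] = 0.083 − 1.29 × 10^-3 = 8.17 × 10^-2 M
Ka = [H+][A-]/[HA] = (1.29 × 10^-3)² / 8.17 × 10^-2 = 2.0 × 10^-5

Ka = 2.0 × 10^-5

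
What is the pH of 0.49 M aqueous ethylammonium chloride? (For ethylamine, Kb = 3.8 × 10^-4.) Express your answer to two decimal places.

pH = 5.44

C2H5NH3+ is the conjugate acid of the weak base C2H5NH2.
Ka = Kw/Kb = 1.0×10^-14 / 3.8 × 10^-4 = 2.63 × 10^-11
Let x = [H+] at equilibrium. Ka = x²/(0.49 − x).
Neglecting x in the denominator: x = √(2.63 × 10^-11 × 0.49) = 3.59 × 10^-6 M
Check: 0.00073% ionized — well under 5%, approximation valid.
pH = −log[H+] = −log(3.59 × 10^-6) = 5.44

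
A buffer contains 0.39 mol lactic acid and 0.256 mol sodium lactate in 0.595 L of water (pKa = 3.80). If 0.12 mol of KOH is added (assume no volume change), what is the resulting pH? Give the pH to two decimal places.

pH = 3.94

OH- converts CH3CH(OH)COOH to CH3CH(OH)COO-: CH3CH(OH)COOH → 0.27 mol, CH3CH(OH)COO- → 0.376 mol.
pH = pKa + log(n_CH3CH(OH)COO-/n_CH3CH(OH)COOH) = 3.80 + log(0.376/0.27) = 3.80 + (+0.144)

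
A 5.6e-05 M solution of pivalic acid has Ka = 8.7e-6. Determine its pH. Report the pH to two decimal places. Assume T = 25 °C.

pH = 4.74

(CH3)3CCOOH ⇌ (CH3)3CCOO- + H+
From the ICE table, Ka = [H+]²/(5.6e-05 − [H+]) = 8.7 × 10^-6.
Here C₀/Ka ≈ 6.44, so the small-[H+] approximation fails. Use the quadratic:
[H+] = [−8.7e-06 + √(8.7e-06² + 1.95e-09)]/2 = 1.81 × 10^-5 M
pH = −log(1.81 × 10^-5) = 4.74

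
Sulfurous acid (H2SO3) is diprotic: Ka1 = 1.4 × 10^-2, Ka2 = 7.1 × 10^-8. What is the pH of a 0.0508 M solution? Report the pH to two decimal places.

Ka1 ≫ Ka2, so treat the first dissociation as the only significant source of H+.
Ka1 = x²/(0.0508 − x) = 1.4 × 10^-2
Solving the quadratic: x = (−Ka1 + √(Ka1² + 4·Ka1·C₀))/2 = 2.06 × 10^-2 M
pH = −log(2.06 × 10^-2) = 1.69

pH = 1.69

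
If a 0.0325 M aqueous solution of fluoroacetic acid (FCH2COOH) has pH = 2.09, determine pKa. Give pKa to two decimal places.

pKa = 2.57

[H+] = 10^(-2.09) = 8.13 × 10^-3 M
At equilibrium [HA] = 0.0325 − 8.13 × 10^-3 = 2.44 × 10^-2 M
Ka = [H+][A-]/[HA] = (8.13 × 10^-3)² / 2.44 × 10^-2 = 2.71 × 10^-3
pKa = -log(2.71 × 10^-3) = 2.57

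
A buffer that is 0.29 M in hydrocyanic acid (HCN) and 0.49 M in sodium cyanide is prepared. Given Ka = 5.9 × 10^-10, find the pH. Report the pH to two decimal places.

pH = 9.46

pKa = −log(5.9 × 10^-10) = 9.229
Henderson–Hasselbalch: pH = pKa + log([CN-]/[HCN]) = 9.229 + log(0.49/0.29)
pH = 9.229 + (+0.228) = 9.46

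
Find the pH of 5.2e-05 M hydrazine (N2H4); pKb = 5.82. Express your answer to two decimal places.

N2H4 + H2O ⇌ N2H5+ + OH-
Kb = 10^(−5.82) = 1.51 × 10^-6
From the ICE table, Kb = [OH-]²/(5.2e-05 − [OH-]) = 1.51 × 10^-6.
Here C₀/Kb ≈ 34.4, so the small-[OH-] approximation fails. Use the quadratic:
[OH-] = (−Kb + √(Kb² + 4·Kb·C₀))/2 = 8.14 × 10^-6 M
pOH = 5.09, so pH = 14.00 − pOH = 8.91

pH = 8.91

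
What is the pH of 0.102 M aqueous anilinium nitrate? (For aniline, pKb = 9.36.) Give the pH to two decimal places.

pH = 2.82

C6H5NH3+ is the conjugate acid of the weak base C6H5NH2.
Kb = 10^(−9.36) = 4.37 × 10^-10
Ka = Kw/Kb = 1.0×10^-14 / 4.37 × 10^-10 = 2.29 × 10^-5
Ka = x²/(0.102 − x) = 2.29 × 10^-5
Neglecting x in the denominator: x = √(2.29 × 10^-5 × 0.102) = 1.53 × 10^-3 M
(x/C₀ = 1.5% < 5%, so the approximation holds.)
pH = −log[H+] = −log(1.53 × 10^-3) = 2.82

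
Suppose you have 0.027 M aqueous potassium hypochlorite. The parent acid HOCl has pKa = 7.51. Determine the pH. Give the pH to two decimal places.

OCl- is the conjugate base of the weak acid HOCl.
Ka = 10^(−7.51) = 3.09 × 10^-8
Kb = Kw/Ka = 1.0×10^-14 / 3.09 × 10^-8 = 3.24 × 10^-7
From the ICE table, Kb = [OH-]²/(0.027 − [OH-]) = 3.24 × 10^-7.
Since Kb ≪ C₀, [OH-] ≈ √(Kb·C₀) = 9.35 × 10^-5 M.
([OH-]/C₀ = 0.35% < 5%, so the approximation holds.)
pOH = −log(9.35 × 10^-5) = 4.03; pH = 14.00 − 4.03 = 9.97

pH = 9.97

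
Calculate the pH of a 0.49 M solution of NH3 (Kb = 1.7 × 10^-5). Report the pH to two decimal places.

NH3 + H2O ⇌ NH4+ + OH-
Kb = [OH-]²/(0.49 − [OH-]) = 1.7 × 10^-5
Neglecting [OH-] in the denominator: [OH-] = √(1.7 × 10^-5 × 0.49) = 2.89 × 10^-3 M
Check: 0.59% ionized — well under 5%, approximation valid.
pOH = 2.54, so pH = 14.00 − pOH = 11.46

pH = 11.46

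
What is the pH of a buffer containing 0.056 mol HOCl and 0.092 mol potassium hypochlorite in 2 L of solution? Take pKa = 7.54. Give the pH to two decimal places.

pH = 7.76

Using pH = pKa + log([base]/[acid]) with [base]/[acid] = 0.092/0.056:
pH = 7.54 + (+0.216) = 7.76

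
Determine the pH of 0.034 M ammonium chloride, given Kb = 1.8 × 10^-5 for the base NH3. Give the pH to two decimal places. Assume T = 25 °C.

pH = 5.36

NH4+ is the conjugate acid of the weak base NH3.
Ka = Kw/Kb = 1.0×10^-14 / 1.8 × 10^-5 = 5.56 × 10^-10
From the ICE table, Ka = [H+]²/(0.034 − [H+]) = 5.56 × 10^-10.
Assume [H+] ≪ 0.034: [H+] ≈ √(5.56 × 10^-10 × 0.034) = 4.35 × 10^-6 M
pH = −log(4.35 × 10^-6) = 5.36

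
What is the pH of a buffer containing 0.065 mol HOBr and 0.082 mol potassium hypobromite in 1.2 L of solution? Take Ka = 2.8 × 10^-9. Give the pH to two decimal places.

pKa = −log(2.8 × 10^-9) = 8.553
Using pH = pKa + log([base]/[acid]) with [base]/[acid] = 0.082/0.065:
pH = 8.553 + (+0.101) = 8.65

pH = 8.65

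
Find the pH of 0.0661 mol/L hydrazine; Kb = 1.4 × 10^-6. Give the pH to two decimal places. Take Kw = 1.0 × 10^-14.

pH = 10.48

N2H4 + H2O ⇌ N2H5+ + OH-
Kb = [OH-]²/(0.0661 − [OH-]) = 1.4 × 10^-6
Since Kb ≪ C₀, [OH-] ≈ √(Kb·C₀) = 3.04 × 10^-4 M.
Check: 0.46% ionized — well under 5%, approximation valid.
pOH = 3.52, so pH = 14.00 − pOH = 10.48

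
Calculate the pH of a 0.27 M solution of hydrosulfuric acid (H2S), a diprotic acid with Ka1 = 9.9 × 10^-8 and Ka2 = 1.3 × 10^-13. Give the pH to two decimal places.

Since Ka1 ≫ Ka2, the first ionization dominates [H+].
Ka1 = x²/(0.27 − x) = 9.9 × 10^-8
x ≈ √(9.9 × 10^-8 × 0.27) = 1.63 × 10^-4 M
pH = −log(1.63 × 10^-4) = 3.79

pH = 3.79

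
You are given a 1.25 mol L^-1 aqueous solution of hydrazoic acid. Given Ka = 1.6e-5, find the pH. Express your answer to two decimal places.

HN3 ⇌ N3- + H+
From the ICE table, Ka = x²/(1.25 − x) = 1.6 × 10^-5.
Since Ka ≪ C₀, x ≈ √(Ka·C₀) = 4.47 × 10^-3 M.
Check: 0.36% ionized — well under 5%, approximation valid.
pH = −log(4.47 × 10^-3) = 2.35

pH = 2.35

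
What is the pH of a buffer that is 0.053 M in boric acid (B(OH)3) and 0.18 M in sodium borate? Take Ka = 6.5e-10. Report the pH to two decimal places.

pH = 9.72

pKa = −log(6.5 × 10^-10) = 9.187
pH = pKa + log([A⁻]/[HA]) = 9.187 + log(0.18/0.053)
pH = 9.187 + (+0.531) = 9.72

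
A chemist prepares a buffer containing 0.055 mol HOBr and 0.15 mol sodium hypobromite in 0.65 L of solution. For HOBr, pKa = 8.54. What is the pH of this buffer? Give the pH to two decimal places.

Henderson–Hasselbalch: pH = pKa + log([OBr-]/[HOBr]) = 8.54 + log(0.15/0.055)
pH = 8.54 + (+0.436) = 8.98

pH = 8.98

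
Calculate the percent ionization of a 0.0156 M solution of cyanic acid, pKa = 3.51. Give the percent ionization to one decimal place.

13.1%

HOCN ⇌ OCN- + H+; let x = [H+] at equilibrium.
Ka = 10^(−3.51) = 3.09 × 10^-4
Solve x² + 0.000309x − 4.82e-06 = 0 → x = 2.05 × 10^-3 M
Fraction ionized = 2.05 × 10^-3 / 0.0156 = 0.1314 → 13.1%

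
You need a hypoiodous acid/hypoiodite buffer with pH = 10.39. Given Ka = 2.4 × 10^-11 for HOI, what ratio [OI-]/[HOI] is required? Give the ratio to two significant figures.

ratio = 0.59

pKa = -log(2.4 × 10^-11) = 10.620
pH = pKa + log(r) ⇒ log(r) = 10.39 − 10.620 = -0.230
r = [OI-]/[HOI] = 10^(-0.230) = 0.589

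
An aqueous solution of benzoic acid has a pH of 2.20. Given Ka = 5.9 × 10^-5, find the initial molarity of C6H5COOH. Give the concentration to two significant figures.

[H+] = 10^(-2.20) = 6.31 × 10^-3 M = x
Ka = x²/(C₀ − x) ⇒ C₀ = x + x²/Ka
C₀ = 6.31 × 10^-3 + (6.31 × 10^-3)²/(5.9 × 10^-5) = 6.81 × 10^-1 M

C₀ = 6.8 × 10^-1 M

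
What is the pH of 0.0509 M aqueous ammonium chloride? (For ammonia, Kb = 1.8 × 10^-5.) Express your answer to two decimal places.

pH = 5.27

NH4+ is the conjugate acid of the weak base NH3.
Ka = Kw/Kb = 1.0×10^-14 / 1.8 × 10^-5 = 5.56 × 10^-10
From the ICE table, Ka = [H+]²/(0.0509 − [H+]) = 5.56 × 10^-10.
Neglecting [H+] in the denominator: [H+] = √(5.56 × 10^-10 × 0.0509) = 5.32 × 10^-6 M
Check: 0.01% ionized — well under 5%, approximation valid.
pH = −log(5.32 × 10^-6) = 5.27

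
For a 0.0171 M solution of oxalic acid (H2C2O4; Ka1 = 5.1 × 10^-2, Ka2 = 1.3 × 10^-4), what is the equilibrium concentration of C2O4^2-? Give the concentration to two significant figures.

1.3 × 10^-4 M

First ionization gives [H+] ≈ [HC2O4-] = 1.35 × 10^-2 M.
Second step: Ka2 = [H+][C2O4^2-]/[HC2O4-] ≈ [C2O4^2-] (since [H+] ≈ [HC2O4-]).
So [C2O4^2-] ≈ Ka2.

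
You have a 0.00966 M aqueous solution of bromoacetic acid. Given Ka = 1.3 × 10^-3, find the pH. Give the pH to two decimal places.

BrCH2COOH ⇌ BrCH2COO- + H+
Let x = [H+] at equilibrium. Ka = x²/(0.00966 − x).
x is not negligible relative to C₀; solve x² + 0.0013·x − 1.26e-05 = 0.
x = [−0.0013 + √(0.0013² + 5.02e-05)]/2 = 2.95 × 10^-3 M
pH = −log(2.95 × 10^-3) = 2.53

pH = 2.53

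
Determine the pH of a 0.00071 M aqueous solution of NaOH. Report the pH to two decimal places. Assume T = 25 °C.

pH = 10.85

NaOH is a strong base; [OH-] = 0.00071 M.
pOH = -log(0.00071) = 3.15
pH = 14.00 - 3.15 = 10.85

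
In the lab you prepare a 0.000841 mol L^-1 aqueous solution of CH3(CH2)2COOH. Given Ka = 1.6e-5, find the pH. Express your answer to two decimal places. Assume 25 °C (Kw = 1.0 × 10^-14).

CH3(CH2)2COOH ⇌ CH3(CH2)2COO- + H+
From the ICE table, Ka = [H+]²/(0.000841 − [H+]) = 1.6 × 10^-5.
[H+] is not negligible relative to C₀; solve [H+]² + 1.6e-05·[H+] − 1.35e-08 = 0.
[H+] = [−1.6e-05 + √(1.6e-05² + 5.38e-08)]/2 = 1.08 × 10^-4 M
pH = −log[H+] = −log(1.08 × 10^-4) = 3.97

pH = 3.97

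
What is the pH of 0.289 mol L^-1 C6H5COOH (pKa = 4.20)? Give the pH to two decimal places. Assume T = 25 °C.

pH = 2.37

C6H5COOH ⇌ C6H5COO- + H+
Ka = 10^(−4.20) = 6.31 × 10^-5
Let x = [H+] at equilibrium. Ka = x²/(0.289 − x).
Since Ka ≪ C₀, x ≈ √(Ka·C₀) = 4.27 × 10^-3 M.
pH = −log[H+] = −log(4.27 × 10^-3) = 2.37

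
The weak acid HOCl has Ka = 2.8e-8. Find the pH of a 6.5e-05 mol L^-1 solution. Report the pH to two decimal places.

pH = 5.87

HOCl ⇌ OCl- + H+
Ka = [H+]²/(6.5e-05 − [H+]) = 2.8 × 10^-8
Neglecting [H+] in the denominator: [H+] = √(2.8 × 10^-8 × 6.5e-05) = 1.35 × 10^-6 M
([H+]/C₀ = 2.1% < 5%, so the approximation holds.)
pH = −log(1.35 × 10^-6) = 5.87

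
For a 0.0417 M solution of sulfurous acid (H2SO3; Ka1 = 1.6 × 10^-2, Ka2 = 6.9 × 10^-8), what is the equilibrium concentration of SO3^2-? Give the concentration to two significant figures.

6.9 × 10^-8 M

First ionization gives [H+] ≈ [HSO3-] = 1.90 × 10^-2 M.
Second step: Ka2 = [H+][SO3^2-]/[HSO3-] ≈ [SO3^2-] (since [H+] ≈ [HSO3-]).
So [SO3^2-] ≈ Ka2.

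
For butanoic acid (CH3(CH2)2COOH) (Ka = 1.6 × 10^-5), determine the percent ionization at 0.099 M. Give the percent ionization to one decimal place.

1.3%

CH3(CH2)2COOH ⇌ CH3(CH2)2COO- + H+; let x = [H+] at equilibrium.
x ≈ √(Ka·C₀) = √(1.6 × 10^-5 × 0.099) = 1.26 × 10^-3 M
% ionization = x/C₀ × 100% = 1.26 × 10^-3/0.099 × 100% = 1.3%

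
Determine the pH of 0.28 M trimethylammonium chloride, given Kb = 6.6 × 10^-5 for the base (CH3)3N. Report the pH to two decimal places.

pH = 5.19

(CH3)3NH+ is the conjugate acid of the weak base (CH3)3N.
Ka = Kw/Kb = 1.0×10^-14 / 6.6 × 10^-5 = 1.52 × 10^-10
Ka = [H+]²/(0.28 − [H+]) = 1.52 × 10^-10
Assume [H+] ≪ 0.28: [H+] ≈ √(1.52 × 10^-10 × 0.28) = 6.52 × 10^-6 M
([H+]/C₀ = 0.0023% < 5%, so the approximation holds.)
pH = −log[H+] = −log(6.52 × 10^-6) = 5.19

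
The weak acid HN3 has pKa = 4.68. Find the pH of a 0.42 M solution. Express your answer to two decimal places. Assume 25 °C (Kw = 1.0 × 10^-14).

HN3 ⇌ N3- + H+
Ka = 10^(−4.68) = 2.09 × 10^-5
From the ICE table, Ka = x²/(0.42 − x) = 2.09 × 10^-5.
Assume x ≪ 0.42: x ≈ √(2.09 × 10^-5 × 0.42) = 2.96 × 10^-3 M
pH = −log(2.96 × 10^-3) = 2.53

pH = 2.53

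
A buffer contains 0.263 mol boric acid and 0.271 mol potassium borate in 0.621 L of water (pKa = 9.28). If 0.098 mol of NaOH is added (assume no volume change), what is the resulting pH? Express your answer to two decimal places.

pH = 9.63

After neutralization: n(B(OH)3) = 0.165 mol, n(B(OH)4-) = 0.369 mol.
pH = pKa + log(n_B(OH)4-/n_B(OH)3) = 9.28 + log(0.369/0.165) = 9.28 + (+0.350)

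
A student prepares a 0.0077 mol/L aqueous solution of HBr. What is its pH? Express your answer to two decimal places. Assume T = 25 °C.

HBr is a strong acid and dissociates completely, so [H+] = 0.0077 M.
pH = -log(0.0077) = 2.11

pH = 2.11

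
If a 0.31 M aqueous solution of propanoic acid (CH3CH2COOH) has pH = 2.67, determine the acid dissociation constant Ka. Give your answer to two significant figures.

[H+] = 10^(-2.67) = 2.14 × 10^-3 M
At equilibrium [HA] = 0.31 − 2.14 × 10^-3 = 3.08 × 10^-1 M
Ka = [H+][A-]/[HA] = (2.14 × 10^-3)² / 3.08 × 10^-1 = 1.5 × 10^-5

Ka = 1.5 × 10^-5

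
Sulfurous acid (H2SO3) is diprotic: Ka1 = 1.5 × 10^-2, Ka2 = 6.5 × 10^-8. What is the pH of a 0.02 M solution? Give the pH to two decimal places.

Ka1 ≫ Ka2, so treat the first dissociation as the only significant source of H+.
Ka1 = x²/(0.02 − x) = 1.5 × 10^-2
Solving the quadratic: x = (−Ka1 + √(Ka1² + 4·Ka1·C₀))/2 = 1.14 × 10^-2 M
pH = −log(1.14 × 10^-2) = 1.94

pH = 1.94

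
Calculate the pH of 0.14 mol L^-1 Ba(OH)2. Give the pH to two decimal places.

Ba(OH)2 is a strong base (each formula unit releases 2 OH-); [OH-] = 0.28 M.
pOH = -log(0.28) = 0.55
pH = 14.00 - 0.55 = 13.45

pH = 13.45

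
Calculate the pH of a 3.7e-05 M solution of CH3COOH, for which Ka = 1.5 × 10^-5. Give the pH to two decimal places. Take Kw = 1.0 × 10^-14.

CH3COOH ⇌ CH3COO- + H+
Let x = [H+] at equilibrium. Ka = x²/(3.7e-05 − x).
The 5% rule fails; solving x² + Ka·x − Ka·C₀ = 0 exactly:
x = (−Ka + √(Ka² + 4·Ka·C₀))/2 = 1.72 × 10^-5 M
pH = −log(1.72 × 10^-5) = 4.76

pH = 4.76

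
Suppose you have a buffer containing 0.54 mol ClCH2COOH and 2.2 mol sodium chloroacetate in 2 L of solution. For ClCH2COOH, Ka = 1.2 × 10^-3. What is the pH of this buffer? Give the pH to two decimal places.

pH = 3.53

pKa = −log(1.2 × 10^-3) = 2.921
Henderson–Hasselbalch: pH = pKa + log([ClCH2COO-]/[ClCH2COOH]) = 2.921 + log(2.2/0.54)
pH = 2.921 + (+0.610) = 3.53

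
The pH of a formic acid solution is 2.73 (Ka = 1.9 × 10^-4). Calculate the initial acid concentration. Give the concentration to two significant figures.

C₀ = 2.0 × 10^-2 M

[H+] = 10^(-2.73) = 1.86 × 10^-3 M = x
Ka = x²/(C₀ − x) ⇒ C₀ = x + x²/Ka
C₀ = 1.86 × 10^-3 + (1.86 × 10^-3)²/(1.9 × 10^-4) = 2.01 × 10^-2 M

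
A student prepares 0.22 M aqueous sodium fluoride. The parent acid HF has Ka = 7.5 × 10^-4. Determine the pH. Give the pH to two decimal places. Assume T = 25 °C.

F- is the conjugate base of the weak acid HF.
Kb = Kw/Ka = 1.0×10^-14 / 7.5 × 10^-4 = 1.33 × 10^-11
Kb = [OH-]²/(0.22 − [OH-]) = 1.33 × 10^-11
Since Kb ≪ C₀, [OH-] ≈ √(Kb·C₀) = 1.71 × 10^-6 M.
Check: 0.00078% ionized — well under 5%, approximation valid.
pOH = −log(1.71 × 10^-6) = 5.77; pH = 14.00 − 5.77 = 8.23

pH = 8.23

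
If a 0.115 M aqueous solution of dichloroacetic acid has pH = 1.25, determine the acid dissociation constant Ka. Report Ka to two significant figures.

Ka = 5.4 × 10^-2

[H+] = 10^(-1.25) = 5.62 × 10^-2 M
At equilibrium [HA] = 0.115 − 5.62 × 10^-2 = 5.88 × 10^-2 M
Ka = [H+][A-]/[HA] = (5.62 × 10^-2)² / 5.88 × 10^-2 = 5.4 × 10^-2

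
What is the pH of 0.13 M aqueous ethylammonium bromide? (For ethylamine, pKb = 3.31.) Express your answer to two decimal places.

pH = 5.79

C2H5NH3+ is the conjugate acid of the weak base C2H5NH2.
Kb = 10^(−3.31) = 4.90 × 10^-4
Ka = Kw/Kb = 1.0×10^-14 / 4.90 × 10^-4 = 2.04 × 10^-11
Let x = [H+] at equilibrium. Ka = x²/(0.13 − x).
Since Ka ≪ C₀, x ≈ √(Ka·C₀) = 1.63 × 10^-6 M.
pH = −log(1.63 × 10^-6) = 5.79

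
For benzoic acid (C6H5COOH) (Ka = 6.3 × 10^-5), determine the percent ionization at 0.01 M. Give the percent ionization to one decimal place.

7.6%

C6H5COOH ⇌ C6H5COO- + H+; let x = [H+] at equilibrium.
Solve x² + 6.3e-05x − 6.3e-07 = 0 → x = 7.63 × 10^-4 M
% ionization = x/C₀ × 100% = 7.63 × 10^-4/0.01 × 100% = 7.6%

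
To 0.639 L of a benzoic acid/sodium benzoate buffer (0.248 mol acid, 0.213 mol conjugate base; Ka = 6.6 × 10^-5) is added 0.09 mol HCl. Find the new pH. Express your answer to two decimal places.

After neutralization: n(C6H5COOH) = 0.338 mol, n(C6H5COO-) = 0.123 mol.
pKa = −log(6.6 × 10^-5) = 4.180
Henderson–Hasselbalch with mole ratio 0.123/0.338: pH = 4.180 + (-0.439)

pH = 3.74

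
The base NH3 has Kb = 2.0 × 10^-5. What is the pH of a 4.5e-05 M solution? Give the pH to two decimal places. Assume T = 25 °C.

NH3 + H2O ⇌ NH4+ + OH-
From the ICE table, Kb = x²/(4.5e-05 − x) = 2.0 × 10^-5.
x is not negligible relative to C₀; solve x² + 2e-05·x − 9e-10 = 0.
x = [−2e-05 + √(2e-05² + 3.6e-09)]/2 = 2.16 × 10^-5 M
pOH = −log(2.16 × 10^-5) = 4.67; pH = 14.00 − 4.67 = 9.33

pH = 9.33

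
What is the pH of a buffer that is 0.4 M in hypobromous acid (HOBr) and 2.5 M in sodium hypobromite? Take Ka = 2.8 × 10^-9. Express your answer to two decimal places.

pKa = −log(2.8 × 10^-9) = 8.553
pH = pKa + log([A⁻]/[HA]) = 8.553 + log(2.5/0.4)
pH = 8.553 + (+0.796) = 9.35

pH = 9.35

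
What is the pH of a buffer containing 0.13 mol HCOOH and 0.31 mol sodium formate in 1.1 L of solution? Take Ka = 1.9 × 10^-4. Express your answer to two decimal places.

pKa = −log(1.9 × 10^-4) = 3.721
Using pH = pKa + log([base]/[acid]) with [base]/[acid] = 0.31/0.13:
pH = 3.721 + (+0.377) = 4.10

pH = 4.10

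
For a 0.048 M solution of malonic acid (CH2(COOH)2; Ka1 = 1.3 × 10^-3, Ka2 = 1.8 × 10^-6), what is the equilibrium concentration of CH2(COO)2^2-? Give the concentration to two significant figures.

1.8 × 10^-6 M

First ionization gives [H+] ≈ [CH2(COOH)COO-] = 7.28 × 10^-3 M.
Second step: Ka2 = [H+][CH2(COO)2^2-]/[CH2(COOH)COO-] ≈ [CH2(COO)2^2-] (since [H+] ≈ [CH2(COOH)COO-]).
So [CH2(COO)2^2-] ≈ Ka2.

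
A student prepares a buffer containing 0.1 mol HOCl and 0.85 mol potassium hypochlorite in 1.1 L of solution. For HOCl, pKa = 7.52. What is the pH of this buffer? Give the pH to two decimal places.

Using pH = pKa + log([base]/[acid]) with [base]/[acid] = 0.85/0.1:
pH = 7.52 + (+0.929) = 8.45

pH = 8.45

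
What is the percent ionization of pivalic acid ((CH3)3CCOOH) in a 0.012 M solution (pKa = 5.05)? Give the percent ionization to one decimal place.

(CH3)3CCOOH ⇌ (CH3)3CCOO- + H+; let x = [H+] at equilibrium.
Ka = 10^(−5.05) = 8.91 × 10^-6
x ≈ √(Ka·C₀) = √(8.91 × 10^-6 × 0.012) = 3.27 × 10^-4 M
Fraction ionized = 3.27 × 10^-4 / 0.012 = 0.0272 → 2.7%

2.7%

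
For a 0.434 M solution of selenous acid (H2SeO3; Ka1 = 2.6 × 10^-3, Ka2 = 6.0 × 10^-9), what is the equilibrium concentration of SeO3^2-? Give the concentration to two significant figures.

6.0 × 10^-9 M

First ionization gives [H+] ≈ [HSeO3-] = 3.23 × 10^-2 M.
Second step: Ka2 = [H+][SeO3^2-]/[HSeO3-] ≈ [SeO3^2-] (since [H+] ≈ [HSeO3-]).
So [SeO3^2-] ≈ Ka2.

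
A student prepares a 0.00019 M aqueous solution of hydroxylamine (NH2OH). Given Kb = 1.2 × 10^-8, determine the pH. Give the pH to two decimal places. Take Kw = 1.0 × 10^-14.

NH2OH + H2O ⇌ NH3OH+ + OH-
From the ICE table, Kb = x²/(0.00019 − x) = 1.2 × 10^-8.
Neglecting x in the denominator: x = √(1.2 × 10^-8 × 0.00019) = 1.51 × 10^-6 M
Check: 0.79% ionized — well under 5%, approximation valid.
pOH = −log(1.51 × 10^-6) = 5.82; pH = 14.00 − 5.82 = 8.18

pH = 8.18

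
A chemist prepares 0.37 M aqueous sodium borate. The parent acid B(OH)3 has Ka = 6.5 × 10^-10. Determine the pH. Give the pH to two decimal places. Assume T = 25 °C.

B(OH)4- is the conjugate base of the weak acid B(OH)3.
Kb = Kw/Ka = 1.0×10^-14 / 6.5 × 10^-10 = 1.54 × 10^-5
From the ICE table, Kb = [OH-]²/(0.37 − [OH-]) = 1.54 × 10^-5.
Assume [OH-] ≪ 0.37: [OH-] ≈ √(1.54 × 10^-5 × 0.37) = 2.39 × 10^-3 M
pOH = −log(2.39 × 10^-3) = 2.62; pH = 14.00 − 2.62 = 11.38

pH = 11.38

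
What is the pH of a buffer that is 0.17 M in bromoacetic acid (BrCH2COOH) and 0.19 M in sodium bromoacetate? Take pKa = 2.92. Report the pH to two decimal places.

pH = pKa + log([A⁻]/[HA]) = 2.92 + log(0.19/0.17)
pH = 2.92 + (+0.048) = 2.97

pH = 2.97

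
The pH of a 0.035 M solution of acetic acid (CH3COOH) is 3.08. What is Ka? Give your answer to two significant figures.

Ka = 2.0 × 10^-5

[H+] = 10^(-3.08) = 8.32 × 10^-4 M
At equilibrium [HA] = 0.035 − 8.32 × 10^-4 = 3.42 × 10^-2 M
Ka = [H+][A-]/[HA] = (8.32 × 10^-4)² / 3.42 × 10^-2 = 2.0 × 10^-5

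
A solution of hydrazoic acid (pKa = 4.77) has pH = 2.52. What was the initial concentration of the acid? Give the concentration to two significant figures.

C₀ = 5.4 × 10^-1 M

[H+] = 10^(-2.52) = 3.02 × 10^-3 M = x
Ka = 10^(−4.77) = 1.70 × 10^-5
Ka = x²/(C₀ − x) ⇒ C₀ = x + x²/Ka
C₀ = 3.02 × 10^-3 + (3.02 × 10^-3)²/(1.70 × 10^-5) = 5.40 × 10^-1 M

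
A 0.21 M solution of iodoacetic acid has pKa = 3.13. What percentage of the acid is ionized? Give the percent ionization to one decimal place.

ICH2COOH ⇌ ICH2COO- + H+; let x = [H+] at equilibrium.
Ka = 10^(−3.13) = 7.41 × 10^-4
Ka = x²/(C₀ − x); solving the quadratic gives x = 1.21 × 10^-2 M.
Fraction ionized = 1.21 × 10^-2 / 0.21 = 0.0576 → 5.8%

5.8%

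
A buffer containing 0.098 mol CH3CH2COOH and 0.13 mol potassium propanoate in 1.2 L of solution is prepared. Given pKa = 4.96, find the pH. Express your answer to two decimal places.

pH = pKa + log([A⁻]/[HA]) = 4.96 + log(0.13/0.098)
pH = 4.96 + (+0.123) = 5.08

pH = 5.08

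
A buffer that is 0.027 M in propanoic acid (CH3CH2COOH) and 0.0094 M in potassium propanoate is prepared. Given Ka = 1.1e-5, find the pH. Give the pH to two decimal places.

pKa = −log(1.1 × 10^-5) = 4.959
pH = pKa + log([A⁻]/[HA]) = 4.959 + log(0.0094/0.027)
pH = 4.959 + (-0.458) = 4.50

pH = 4.50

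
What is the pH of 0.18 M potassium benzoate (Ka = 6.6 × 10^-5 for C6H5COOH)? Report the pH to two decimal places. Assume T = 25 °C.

C6H5COO- is the conjugate base of the weak acid C6H5COOH.
Kb = Kw/Ka = 1.0×10^-14 / 6.6 × 10^-5 = 1.52 × 10^-10
Kb = x²/(0.18 − x) = 1.52 × 10^-10
Neglecting x in the denominator: x = √(1.52 × 10^-10 × 0.18) = 5.23 × 10^-6 M
(x/C₀ = 0.0029% < 5%, so the approximation holds.)
pOH = 5.28, so pH = 14.00 − pOH = 8.72

pH = 8.72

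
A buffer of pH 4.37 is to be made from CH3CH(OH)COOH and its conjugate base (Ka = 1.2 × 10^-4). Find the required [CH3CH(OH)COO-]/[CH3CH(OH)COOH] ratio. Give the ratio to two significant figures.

pKa = -log(1.2 × 10^-4) = 3.921
pH = pKa + log(r) ⇒ log(r) = 4.37 − 3.921 = +0.449
r = [CH3CH(OH)COO-]/[CH3CH(OH)COOH] = 10^(+0.449) = 2.81

ratio = 2.8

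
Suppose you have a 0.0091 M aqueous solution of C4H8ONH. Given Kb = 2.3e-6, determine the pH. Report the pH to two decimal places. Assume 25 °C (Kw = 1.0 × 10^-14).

C4H8ONH + H2O ⇌ C4H8ONH2+ + OH-
Let x = [OH-] at equilibrium. Kb = x²/(0.0091 − x).
Since Kb ≪ C₀, x ≈ √(Kb·C₀) = 1.45 × 10^-4 M.
(x/C₀ = 1.6% < 5%, so the approximation holds.)
pOH = −log(1.45 × 10^-4) = 3.84; pH = 14.00 − 3.84 = 10.16

pH = 10.16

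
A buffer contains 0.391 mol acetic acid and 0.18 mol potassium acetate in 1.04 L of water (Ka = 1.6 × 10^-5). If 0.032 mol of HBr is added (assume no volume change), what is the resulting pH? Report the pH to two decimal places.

pH = 4.34

After neutralization: n(CH3COOH) = 0.423 mol, n(CH3COO-) = 0.148 mol.
pKa = −log(1.6 × 10^-5) = 4.796
Henderson–Hasselbalch with mole ratio 0.148/0.423: pH = 4.796 + (-0.456)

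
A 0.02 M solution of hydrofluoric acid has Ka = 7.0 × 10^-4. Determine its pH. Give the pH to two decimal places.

pH = 2.47

HF ⇌ F- + H+
Let x = [H+] at equilibrium. Ka = x²/(0.02 − x).
Here C₀/Ka ≈ 28.6, so the small-x approximation fails. Use the quadratic:
x = [−0.0007 + √(0.0007² + 5.6e-05)]/2 = 3.41 × 10^-3 M
pH = −log[H+] = −log(3.41 × 10^-3) = 2.47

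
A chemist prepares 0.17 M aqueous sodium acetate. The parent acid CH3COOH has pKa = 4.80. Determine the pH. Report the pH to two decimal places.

CH3COO- is the conjugate base of the weak acid CH3COOH.
Ka = 10^(−4.80) = 1.58 × 10^-5
Kb = Kw/Ka = 1.0×10^-14 / 1.58 × 10^-5 = 6.33 × 10^-10
From the ICE table, Kb = [OH-]²/(0.17 − [OH-]) = 6.33 × 10^-10.
Since Kb ≪ C₀, [OH-] ≈ √(Kb·C₀) = 1.04 × 10^-5 M.
([OH-]/C₀ = 0.0061% < 5%, so the approximation holds.)
pOH = 4.98, so pH = 14.00 − pOH = 9.02

pH = 9.02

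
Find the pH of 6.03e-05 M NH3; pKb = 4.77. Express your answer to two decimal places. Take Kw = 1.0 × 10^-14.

NH3 + H2O ⇌ NH4+ + OH-
Kb = 10^(−4.77) = 1.70 × 10^-5
Kb = [OH-]²/(6.03e-05 − [OH-]) = 1.70 × 10^-5
[OH-] is not negligible relative to C₀; solve [OH-]² + 1.7e-05·[OH-] − 1.03e-09 = 0.
[OH-] = (−Kb + √(Kb² + 4·Kb·C₀))/2 = 2.46 × 10^-5 M
pOH = −log(2.46 × 10^-5) = 4.61; pH = 14.00 − 4.61 = 9.39

pH = 9.39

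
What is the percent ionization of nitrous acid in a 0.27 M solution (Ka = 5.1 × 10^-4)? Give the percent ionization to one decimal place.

4.3%

HNO2 ⇌ NO2- + H+; let x = [H+] at equilibrium.
x ≈ √(Ka·C₀) = √(5.1 × 10^-4 × 0.27) = 1.17 × 10^-2 M
Fraction ionized = 1.17 × 10^-2 / 0.27 = 0.0433 → 4.3%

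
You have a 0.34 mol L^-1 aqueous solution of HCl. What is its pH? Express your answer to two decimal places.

pH = 0.47

HCl is a strong acid and dissociates completely, so [H+] = 0.34 M.
pH = -log(0.34) = 0.47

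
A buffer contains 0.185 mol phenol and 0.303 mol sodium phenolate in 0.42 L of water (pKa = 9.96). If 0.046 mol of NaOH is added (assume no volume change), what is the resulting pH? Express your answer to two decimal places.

pH = 10.36

OH- converts C6H5OH to C6H5O-: C6H5OH → 0.139 mol, C6H5O- → 0.349 mol.
Henderson–Hasselbalch with mole ratio 0.349/0.139: pH = 9.96 + (+0.400)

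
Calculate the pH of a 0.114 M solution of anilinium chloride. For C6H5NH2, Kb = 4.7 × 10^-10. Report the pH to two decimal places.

C6H5NH3+ is the conjugate acid of the weak base C6H5NH2.
Ka = Kw/Kb = 1.0×10^-14 / 4.7 × 10^-10 = 2.13 × 10^-5
From the ICE table, Ka = [H+]²/(0.114 − [H+]) = 2.13 × 10^-5.
Assume [H+] ≪ 0.114: [H+] ≈ √(2.13 × 10^-5 × 0.114) = 1.56 × 10^-3 M
Check: 1.4% ionized — well under 5%, approximation valid.
pH = −log(1.56 × 10^-3) = 2.81

pH = 2.81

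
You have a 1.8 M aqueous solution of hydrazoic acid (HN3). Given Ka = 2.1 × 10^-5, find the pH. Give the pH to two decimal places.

pH = 2.21

HN3 ⇌ N3- + H+
Ka = x²/(1.8 − x) = 2.1 × 10^-5
Assume x ≪ 1.8: x ≈ √(2.1 × 10^-5 × 1.8) = 6.15 × 10^-3 M
(x/C₀ = 0.34% < 5%, so the approximation holds.)
pH = −log(6.15 × 10^-3) = 2.21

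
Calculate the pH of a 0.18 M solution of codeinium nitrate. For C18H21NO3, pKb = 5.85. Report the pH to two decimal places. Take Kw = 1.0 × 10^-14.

C18H22NO3+ is the conjugate acid of the weak base C18H21NO3.
Kb = 10^(−5.85) = 1.41 × 10^-6
Ka = Kw/Kb = 1.0×10^-14 / 1.41 × 10^-6 = 7.09 × 10^-9
From the ICE table, Ka = [H+]²/(0.18 − [H+]) = 7.09 × 10^-9.
Neglecting [H+] in the denominator: [H+] = √(7.09 × 10^-9 × 0.18) = 3.57 × 10^-5 M
Check: 0.02% ionized — well under 5%, approximation valid.
pH = −log(3.57 × 10^-5) = 4.45

pH = 4.45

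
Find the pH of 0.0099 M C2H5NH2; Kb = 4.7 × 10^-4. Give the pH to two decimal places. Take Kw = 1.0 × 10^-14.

C2H5NH2 + H2O ⇌ C2H5NH3+ + OH-
Kb = [OH-]²/(0.0099 − [OH-]) = 4.7 × 10^-4
[OH-] is not negligible relative to C₀; solve [OH-]² + 0.00047·[OH-] − 4.65e-06 = 0.
[OH-] = (−Kb + √(Kb² + 4·Kb·C₀))/2 = 1.93 × 10^-3 M
pOH = −log(1.93 × 10^-3) = 2.71; pH = 14.00 − 2.71 = 11.29

pH = 11.29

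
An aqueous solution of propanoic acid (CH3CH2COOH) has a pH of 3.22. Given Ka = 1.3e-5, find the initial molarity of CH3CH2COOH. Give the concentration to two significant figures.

C₀ = 2.9 × 10^-2 M

[H+] = 10^(-3.22) = 6.03 × 10^-4 M = x
Ka = x²/(C₀ − x) ⇒ C₀ = x + x²/Ka
C₀ = 6.03 × 10^-4 + (6.03 × 10^-4)²/(1.3 × 10^-5) = 2.86 × 10^-2 M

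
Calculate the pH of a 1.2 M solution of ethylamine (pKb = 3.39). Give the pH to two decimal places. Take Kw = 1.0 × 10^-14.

C2H5NH2 + H2O ⇌ C2H5NH3+ + OH-
Kb = 10^(−3.39) = 4.07 × 10^-4
Kb = x²/(1.2 − x) = 4.07 × 10^-4
Since Kb ≪ C₀, x ≈ √(Kb·C₀) = 2.21 × 10^-2 M.
(x/C₀ = 1.8% < 5%, so the approximation holds.)
pOH = −log(2.21 × 10^-2) = 1.66; pH = 14.00 − 1.66 = 12.34

pH = 12.34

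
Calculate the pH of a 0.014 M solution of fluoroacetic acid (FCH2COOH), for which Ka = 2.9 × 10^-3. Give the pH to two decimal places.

FCH2COOH ⇌ FCH2COO- + H+
Let x = [H+] at equilibrium. Ka = x²/(0.014 − x).
The 5% rule fails; solving x² + Ka·x − Ka·C₀ = 0 exactly:
x = (−Ka + √(Ka² + 4·Ka·C₀))/2 = 5.08 × 10^-3 M
pH = −log[H+] = −log(5.08 × 10^-3) = 2.29

pH = 2.29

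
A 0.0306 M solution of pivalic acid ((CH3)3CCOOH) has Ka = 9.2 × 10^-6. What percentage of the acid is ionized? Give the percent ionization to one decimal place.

1.7%

(CH3)3CCOOH ⇌ (CH3)3CCOO- + H+; let x = [H+] at equilibrium.
x ≈ √(Ka·C₀) = √(9.2 × 10^-6 × 0.0306) = 5.31 × 10^-4 M
% ionization = x/C₀ × 100% = 5.31 × 10^-4/0.0306 × 100% = 1.7%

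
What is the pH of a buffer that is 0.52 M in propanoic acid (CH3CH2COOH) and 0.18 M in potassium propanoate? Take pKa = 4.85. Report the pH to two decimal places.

pH = 4.39

Henderson–Hasselbalch: pH = pKa + log([CH3CH2COO-]/[CH3CH2COOH]) = 4.85 + log(0.18/0.52)
pH = 4.85 + (-0.461) = 4.39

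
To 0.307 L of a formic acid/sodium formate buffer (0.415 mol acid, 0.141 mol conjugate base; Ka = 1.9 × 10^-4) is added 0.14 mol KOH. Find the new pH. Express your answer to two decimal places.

pH = 3.73

After neutralization: n(HCOOH) = 0.275 mol, n(HCOO-) = 0.281 mol.
pKa = −log(1.9 × 10^-4) = 3.721
Henderson–Hasselbalch with mole ratio 0.281/0.275: pH = 3.721 + (+0.009)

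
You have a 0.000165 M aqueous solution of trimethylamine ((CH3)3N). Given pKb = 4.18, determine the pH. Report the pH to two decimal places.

pH = 9.88

(CH3)3N + H2O ⇌ (CH3)3NH+ + OH-
Kb = 10^(−4.18) = 6.61 × 10^-5
Kb = x²/(0.000165 − x) = 6.61 × 10^-5
The 5% rule fails; solving x² + Kb·x − Kb·C₀ = 0 exactly:
x = [−6.61e-05 + √(6.61e-05² + 4.36e-08)]/2 = 7.65 × 10^-5 M
pOH = −log(7.65 × 10^-5) = 4.12; pH = 14.00 − 4.12 = 9.88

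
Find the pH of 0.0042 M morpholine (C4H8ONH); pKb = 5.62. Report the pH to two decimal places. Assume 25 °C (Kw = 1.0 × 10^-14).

C4H8ONH + H2O ⇌ C4H8ONH2+ + OH-
Kb = 10^(−5.62) = 2.40 × 10^-6
Kb = [OH-]²/(0.0042 − [OH-]) = 2.40 × 10^-6
Neglecting [OH-] in the denominator: [OH-] = √(2.40 × 10^-6 × 0.0042) = 1.00 × 10^-4 M
pOH = 4.00, so pH = 14.00 − pOH = 10.00

pH = 10.00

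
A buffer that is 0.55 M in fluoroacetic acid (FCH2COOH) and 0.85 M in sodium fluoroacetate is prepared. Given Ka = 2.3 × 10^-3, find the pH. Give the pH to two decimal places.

pKa = −log(2.3 × 10^-3) = 2.638
Using pH = pKa + log([base]/[acid]) with [base]/[acid] = 0.85/0.55:
pH = 2.638 + (+0.189) = 2.83

pH = 2.83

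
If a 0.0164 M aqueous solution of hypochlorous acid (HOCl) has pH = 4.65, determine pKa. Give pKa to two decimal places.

[H+] = 10^(-4.65) = 2.24 × 10^-5 M
At equilibrium [HA] = 0.0164 − 2.24 × 10^-5 = 1.64 × 10^-2 M
Ka = [H+][A-]/[HA] = (2.24 × 10^-5)² / 1.64 × 10^-2 = 3.06 × 10^-8
pKa = -log(3.06 × 10^-8) = 7.51

pKa = 7.51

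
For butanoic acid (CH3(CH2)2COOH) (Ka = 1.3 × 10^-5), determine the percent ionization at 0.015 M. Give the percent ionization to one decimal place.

2.9%

CH3(CH2)2COOH ⇌ CH3(CH2)2COO- + H+; let x = [H+] at equilibrium.
x ≈ √(Ka·C₀) = √(1.3 × 10^-5 × 0.015) = 4.42 × 10^-4 M
Fraction ionized = 4.42 × 10^-4 / 0.015 = 0.0295 → 2.9%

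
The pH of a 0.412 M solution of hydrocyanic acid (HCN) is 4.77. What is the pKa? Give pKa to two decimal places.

[H+] = 10^(-4.77) = 1.70 × 10^-5 M
At equilibrium [HA] = 0.412 − 1.70 × 10^-5 = 4.12 × 10^-1 M
Ka = [H+][A-]/[HA] = (1.70 × 10^-5)² / 4.12 × 10^-1 = 7.01 × 10^-10
pKa = -log(7.01 × 10^-10) = 9.15

pKa = 9.15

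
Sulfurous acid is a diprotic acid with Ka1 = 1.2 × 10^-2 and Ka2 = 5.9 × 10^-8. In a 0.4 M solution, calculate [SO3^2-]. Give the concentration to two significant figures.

First ionization gives [H+] ≈ [HSO3-] = 6.35 × 10^-2 M.
Second step: Ka2 = [H+][SO3^2-]/[HSO3-] ≈ [SO3^2-] (since [H+] ≈ [HSO3-]).
So [SO3^2-] ≈ Ka2.

5.9 × 10^-8 M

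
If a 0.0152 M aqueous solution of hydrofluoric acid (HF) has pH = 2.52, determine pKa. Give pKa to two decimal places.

[H+] = 10^(-2.52) = 3.02 × 10^-3 M
At equilibrium [HA] = 0.0152 − 3.02 × 10^-3 = 1.22 × 10^-2 M
Ka = [H+][A-]/[HA] = (3.02 × 10^-3)² / 1.22 × 10^-2 = 7.48 × 10^-4
pKa = -log(7.48 × 10^-4) = 3.13

pKa = 3.13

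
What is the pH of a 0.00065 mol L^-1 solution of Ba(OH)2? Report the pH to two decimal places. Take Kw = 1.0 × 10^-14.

Ba(OH)2 is a strong base (each formula unit releases 2 OH-); [OH-] = 0.0013 M.
pOH = -log(0.0013) = 2.89
pH = 14.00 - 2.89 = 11.11

pH = 11.11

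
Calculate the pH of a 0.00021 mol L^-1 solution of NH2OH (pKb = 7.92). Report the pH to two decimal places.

pH = 8.20

NH2OH + H2O ⇌ NH3OH+ + OH-
Kb = 10^(−7.92) = 1.20 × 10^-8
From the ICE table, Kb = [OH-]²/(0.00021 − [OH-]) = 1.20 × 10^-8.
Since Kb ≪ C₀, [OH-] ≈ √(Kb·C₀) = 1.59 × 10^-6 M.
Check: 0.76% ionized — well under 5%, approximation valid.
pOH = 5.80, so pH = 14.00 − pOH = 8.20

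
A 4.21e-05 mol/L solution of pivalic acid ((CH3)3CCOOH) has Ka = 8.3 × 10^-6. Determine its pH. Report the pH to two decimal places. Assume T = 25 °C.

pH = 4.82

(CH3)3CCOOH ⇌ (CH3)3CCOO- + H+
From the ICE table, Ka = [H+]²/(4.21e-05 − [H+]) = 8.3 × 10^-6.
The 5% rule fails; solving [H+]² + Ka·[H+] − Ka·C₀ = 0 exactly:
[H+] = (−Ka + √(Ka² + 4·Ka·C₀))/2 = 1.50 × 10^-5 M
pH = −log[H+] = −log(1.50 × 10^-5) = 4.82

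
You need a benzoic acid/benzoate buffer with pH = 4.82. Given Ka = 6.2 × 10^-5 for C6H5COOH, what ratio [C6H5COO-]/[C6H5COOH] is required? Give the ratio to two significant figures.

pKa = -log(6.2 × 10^-5) = 4.208
pH = pKa + log(r) ⇒ log(r) = 4.82 − 4.208 = +0.612
r = [C6H5COO-]/[C6H5COOH] = 10^(+0.612) = 4.09

ratio = 4.1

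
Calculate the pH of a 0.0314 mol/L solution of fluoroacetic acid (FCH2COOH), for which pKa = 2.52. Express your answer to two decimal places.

FCH2COOH ⇌ FCH2COO- + H+
Ka = 10^(−2.52) = 3.02 × 10^-3
From the ICE table, Ka = x²/(0.0314 − x) = 3.02 × 10^-3.
x is not negligible relative to C₀; solve x² + 0.00302·x − 9.48e-05 = 0.
x = [−0.00302 + √(0.00302² + 0.000379)]/2 = 8.34 × 10^-3 M
pH = −log[H+] = −log(8.34 × 10^-3) = 2.08

pH = 2.08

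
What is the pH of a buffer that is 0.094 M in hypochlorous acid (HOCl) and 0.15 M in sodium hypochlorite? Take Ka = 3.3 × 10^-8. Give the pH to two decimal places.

pH = 7.68

pKa = −log(3.3 × 10^-8) = 7.481
Using pH = pKa + log([base]/[acid]) with [base]/[acid] = 0.15/0.094:
pH = 7.481 + (+0.203) = 7.68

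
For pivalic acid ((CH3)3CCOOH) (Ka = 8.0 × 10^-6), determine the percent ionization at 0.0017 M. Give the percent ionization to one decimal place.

6.6%

(CH3)3CCOOH ⇌ (CH3)3CCOO- + H+; let x = [H+] at equilibrium.
Solve x² + 8e-06x − 1.36e-08 = 0 → x = 1.13 × 10^-4 M
Fraction ionized = 1.13 × 10^-4 / 0.0017 = 0.0665 → 6.6%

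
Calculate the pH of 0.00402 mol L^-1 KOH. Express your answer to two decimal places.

pH = 11.60

KOH is a strong base; [OH-] = 0.00402 M.
pOH = -log(0.00402) = 2.40
pH = 14.00 - 2.40 = 11.60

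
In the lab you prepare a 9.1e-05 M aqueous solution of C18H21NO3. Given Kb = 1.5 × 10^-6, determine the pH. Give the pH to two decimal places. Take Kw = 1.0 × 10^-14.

pH = 9.04

C18H21NO3 + H2O ⇌ C18H22NO3+ + OH-
From the ICE table, Kb = [OH-]²/(9.1e-05 − [OH-]) = 1.5 × 10^-6.
[OH-] is not negligible relative to C₀; solve [OH-]² + 1.5e-06·[OH-] − 1.37e-10 = 0.
[OH-] = (−Kb + √(Kb² + 4·Kb·C₀))/2 = 1.10 × 10^-5 M
pOH = −log(1.10 × 10^-5) = 4.96; pH = 14.00 − 4.96 = 9.04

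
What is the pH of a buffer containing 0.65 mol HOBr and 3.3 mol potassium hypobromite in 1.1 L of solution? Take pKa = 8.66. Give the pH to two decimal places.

Henderson–Hasselbalch: pH = pKa + log([OBr-]/[HOBr]) = 8.66 + log(3.3/0.65)
pH = 8.66 + (+0.706) = 9.37

pH = 9.37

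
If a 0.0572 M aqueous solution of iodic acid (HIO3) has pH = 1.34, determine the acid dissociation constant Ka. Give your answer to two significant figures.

Ka = 1.8 × 10^-1

[H+] = 10^(-1.34) = 4.57 × 10^-2 M
At equilibrium [HA] = 0.0572 − 4.57 × 10^-2 = 1.15 × 10^-2 M
Ka = [H+][A-]/[HA] = (4.57 × 10^-2)² / 1.15 × 10^-2 = 1.8 × 10^-1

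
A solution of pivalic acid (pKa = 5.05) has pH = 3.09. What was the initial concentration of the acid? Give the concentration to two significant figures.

C₀ = 7.5 × 10^-2 M

[H+] = 10^(-3.09) = 8.13 × 10^-4 M = x
Ka = 10^(−5.05) = 8.91 × 10^-6
Ka = x²/(C₀ − x) ⇒ C₀ = x + x²/Ka
C₀ = 8.13 × 10^-4 + (8.13 × 10^-4)²/(8.91 × 10^-6) = 7.50 × 10^-2 M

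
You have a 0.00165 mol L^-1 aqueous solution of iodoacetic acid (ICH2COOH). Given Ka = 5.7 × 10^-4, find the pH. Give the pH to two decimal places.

pH = 3.14

ICH2COOH ⇌ ICH2COO- + H+
Ka = x²/(0.00165 − x) = 5.7 × 10^-4
The 5% rule fails; solving x² + Ka·x − Ka·C₀ = 0 exactly:
x = [−0.00057 + √(0.00057² + 3.76e-06)]/2 = 7.26 × 10^-4 M
pH = −log[H+] = −log(7.26 × 10^-4) = 3.14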